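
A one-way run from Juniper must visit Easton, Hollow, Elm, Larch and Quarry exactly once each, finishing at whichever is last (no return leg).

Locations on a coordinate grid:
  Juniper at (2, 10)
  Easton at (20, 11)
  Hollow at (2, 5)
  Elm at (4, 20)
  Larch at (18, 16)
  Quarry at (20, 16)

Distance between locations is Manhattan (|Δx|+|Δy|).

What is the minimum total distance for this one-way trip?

There are 5! = 120 possible orderings.
Juniper → Easton → Hollow → Elm → Larch → Quarry: 19+24+17+18+2 = 80
Juniper → Easton → Hollow → Elm → Quarry → Larch: 19+24+17+20+2 = 82
Juniper → Easton → Hollow → Larch → Elm → Quarry: 19+24+27+18+20 = 108
Juniper → Easton → Hollow → Larch → Quarry → Elm: 19+24+27+2+20 = 92
Juniper → Easton → Hollow → Quarry → Elm → Larch: 19+24+29+20+18 = 110
Juniper → Easton → Hollow → Quarry → Larch → Elm: 19+24+29+2+18 = 92
Juniper → Easton → Elm → Hollow → Larch → Quarry: 19+25+17+27+2 = 90
Juniper → Easton → Elm → Hollow → Quarry → Larch: 19+25+17+29+2 = 92
Juniper → Easton → Elm → Larch → Hollow → Quarry: 19+25+18+27+29 = 118
Juniper → Easton → Elm → Larch → Quarry → Hollow: 19+25+18+2+29 = 93
Juniper → Easton → Elm → Quarry → Hollow → Larch: 19+25+20+29+27 = 120
Juniper → Easton → Elm → Quarry → Larch → Hollow: 19+25+20+2+27 = 93
Juniper → Easton → Larch → Hollow → Elm → Quarry: 19+7+27+17+20 = 90
Juniper → Easton → Larch → Hollow → Quarry → Elm: 19+7+27+29+20 = 102
… (106 more)
Juniper → Hollow → Elm → Larch → Quarry → Easton: 5+17+18+2+5 = 47  ← best
The minimum is 47.
One shortest path: Juniper → Hollow → Elm → Larch → Quarry → Easton.

47 — the minimum one-way total.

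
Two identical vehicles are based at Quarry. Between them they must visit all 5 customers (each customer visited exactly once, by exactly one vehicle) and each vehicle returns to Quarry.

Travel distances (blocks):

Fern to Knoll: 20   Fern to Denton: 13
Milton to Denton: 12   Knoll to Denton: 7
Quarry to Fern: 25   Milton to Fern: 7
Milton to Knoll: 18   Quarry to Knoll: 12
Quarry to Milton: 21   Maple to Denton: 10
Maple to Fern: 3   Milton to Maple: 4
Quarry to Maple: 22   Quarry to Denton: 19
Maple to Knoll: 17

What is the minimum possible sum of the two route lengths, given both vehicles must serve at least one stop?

Minimum combined distance: 84 blocks.

Try each way of splitting the stops between the two vehicles (each non-empty) and, for each split, find the best tour for each vehicle:
  {Milton} + {Maple, Fern, Knoll, Denton}: 42 + 57 = 99
  {Maple} + {Milton, Fern, Knoll, Denton}: 44 + 60 = 104
  {Milton, Maple} + {Fern, Knoll, Denton}: 47 + 57 = 104
  {Fern} + {Milton, Maple, Knoll, Denton}: 50 + 54 = 104
  {Milton, Fern} + {Maple, Knoll, Denton}: 53 + 51 = 104
  {Maple, Fern} + {Milton, Knoll, Denton}: 50 + 52 = 102
  … (15 splits in total)
  {Knoll} + {Milton, Maple, Fern, Denton}: 24 + 60 = 84  ← best
Best: vehicle 1 Quarry → Knoll → Quarry = 24; vehicle 2 Quarry → Milton → Maple → Fern → Denton → Quarry = 60; combined 84.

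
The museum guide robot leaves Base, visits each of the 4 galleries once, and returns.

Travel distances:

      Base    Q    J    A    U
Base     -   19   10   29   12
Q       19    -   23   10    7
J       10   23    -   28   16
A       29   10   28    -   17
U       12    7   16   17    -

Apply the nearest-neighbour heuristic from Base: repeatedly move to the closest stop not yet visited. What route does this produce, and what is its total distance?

Base → [J:10 / U:12 / Q:19 / A:29] → J (10)
J → [U:16 / Q:23 / A:28] → U (16)
U → [Q:7 / A:17] → Q (7)
Q → [A:10] → A (10)
Return A→Base: 29.
Total = 10 + 16 + 7 + 10 + 29 = 72.

72 along Base → J → U → Q → A → Base.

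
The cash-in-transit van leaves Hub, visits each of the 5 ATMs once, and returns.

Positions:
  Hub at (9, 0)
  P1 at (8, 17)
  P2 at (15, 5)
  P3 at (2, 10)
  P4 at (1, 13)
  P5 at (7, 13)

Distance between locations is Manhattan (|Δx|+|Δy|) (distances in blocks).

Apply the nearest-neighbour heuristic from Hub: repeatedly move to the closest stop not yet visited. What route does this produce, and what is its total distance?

Hub → [P2:11 / P5:15 / P3:17 / P1:18 / P4:21] → P2 (11)
P2 → [P5:16 / P3:18 / P1:19 / P4:22] → P5 (16)
P5 → [P1:5 / P4:6 / P3:8] → P1 (5)
P1 → [P4:11 / P3:13] → P4 (11)
P4 → [P3:4] → P3 (4)
Return P3→Hub: 17.
Total = 11 + 16 + 5 + 11 + 4 + 17 = 64.

Total distance 64 blocks via the nearest-neighbour route Hub → P2 → P5 → P1 → P4 → P3 → Hub.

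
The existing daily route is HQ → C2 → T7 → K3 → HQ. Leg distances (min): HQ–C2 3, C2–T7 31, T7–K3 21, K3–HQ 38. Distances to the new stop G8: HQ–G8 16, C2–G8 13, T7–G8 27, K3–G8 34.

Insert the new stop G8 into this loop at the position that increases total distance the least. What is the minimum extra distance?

Insertion cost between consecutive stops i–j is d(i,G8) + d(G8,j) − d(i,j):
  between HQ and C2: 16 + 13 − 3 = 26
  between C2 and T7: 13 + 27 − 31 = 9
  between T7 and K3: 27 + 34 − 21 = 40
  between K3 and HQ: 34 + 16 − 38 = 12
Cheapest insertion is between C2 and T7, adding 9.
New total = 93 + 9 = 102.

Adding 9 min by placing G8 on the C2–T7 leg.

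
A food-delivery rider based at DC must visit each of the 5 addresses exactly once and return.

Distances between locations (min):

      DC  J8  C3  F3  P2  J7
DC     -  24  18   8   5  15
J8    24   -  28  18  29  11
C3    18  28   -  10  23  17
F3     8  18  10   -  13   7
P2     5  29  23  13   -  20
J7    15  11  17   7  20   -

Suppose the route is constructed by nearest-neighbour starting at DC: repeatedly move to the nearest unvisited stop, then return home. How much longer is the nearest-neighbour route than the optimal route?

From DC: P2=5, F3=8, J7=15, C3=18, J8=24 → choose P2 (5).
From P2: F3=13, J7=20, C3=23, J8=29 → choose F3 (13).
From F3: J7=7, C3=10, J8=18 → choose J7 (7).
From J7: J8=11, C3=17 → choose J8 (11).
From J8: C3=28 → choose C3 (28).
NN route DC → P2 → F3 → J7 → J8 → C3 → DC costs 82.
Optimal: DC → J8 → J7 → C3 → F3 → P2 → DC costs 80 (by enumerating all 60 distinct tours).
Excess = 82 − 80 = 2.

Excess over optimum: 2 min.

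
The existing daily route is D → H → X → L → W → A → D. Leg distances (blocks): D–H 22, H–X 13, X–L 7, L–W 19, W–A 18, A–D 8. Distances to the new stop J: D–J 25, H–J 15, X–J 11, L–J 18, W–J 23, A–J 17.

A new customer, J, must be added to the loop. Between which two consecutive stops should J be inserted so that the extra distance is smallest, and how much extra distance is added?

Insertion cost between consecutive stops i–j is d(i,J) + d(J,j) − d(i,j):
  between D and H: 25 + 15 − 22 = 18
  between H and X: 15 + 11 − 13 = 13
  between X and L: 11 + 18 − 7 = 22
  between L and W: 18 + 23 − 19 = 22
  between W and A: 23 + 17 − 18 = 22
  between A and D: 17 + 25 − 8 = 34
Cheapest insertion is between H and X, adding 13.
New total = 87 + 13 = 100.

Adding 13 blocks by placing J on the H–X leg.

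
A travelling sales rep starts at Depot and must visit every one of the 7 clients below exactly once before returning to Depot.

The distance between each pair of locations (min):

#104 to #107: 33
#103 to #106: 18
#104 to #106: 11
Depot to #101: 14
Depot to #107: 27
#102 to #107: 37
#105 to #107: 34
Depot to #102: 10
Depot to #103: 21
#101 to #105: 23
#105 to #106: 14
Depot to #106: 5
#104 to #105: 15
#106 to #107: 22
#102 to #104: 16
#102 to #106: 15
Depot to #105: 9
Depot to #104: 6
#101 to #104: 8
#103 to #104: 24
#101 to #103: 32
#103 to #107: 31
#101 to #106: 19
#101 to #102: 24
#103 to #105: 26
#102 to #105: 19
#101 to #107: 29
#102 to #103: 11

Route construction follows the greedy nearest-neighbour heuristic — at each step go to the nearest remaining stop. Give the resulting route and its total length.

Nearest-neighbour total = 135 min; route Depot → #106 → #104 → #101 → #105 → #102 → #103 → #107 → Depot.

From Depot: distances to unvisited — #106=5, #104=6, #105=9, #102=10, #101=14, #103=21, #107=27. Nearest is #106 (5).
From #106: distances to unvisited — #104=11, #105=14, #102=15, #103=18, #101=19, #107=22. Nearest is #104 (11).
From #104: distances to unvisited — #101=8, #105=15, #102=16, #103=24, #107=33. Nearest is #101 (8).
From #101: distances to unvisited — #105=23, #102=24, #107=29, #103=32. Nearest is #105 (23).
From #105: distances to unvisited — #102=19, #103=26, #107=34. Nearest is #102 (19).
From #102: distances to unvisited — #103=11, #107=37. Nearest is #103 (11).
From #103: distances to unvisited — #107=31. Nearest is #107 (31).
Return #107→Depot: 27.
Total = 5 + 11 + 8 + 23 + 19 + 11 + 31 + 27 = 135.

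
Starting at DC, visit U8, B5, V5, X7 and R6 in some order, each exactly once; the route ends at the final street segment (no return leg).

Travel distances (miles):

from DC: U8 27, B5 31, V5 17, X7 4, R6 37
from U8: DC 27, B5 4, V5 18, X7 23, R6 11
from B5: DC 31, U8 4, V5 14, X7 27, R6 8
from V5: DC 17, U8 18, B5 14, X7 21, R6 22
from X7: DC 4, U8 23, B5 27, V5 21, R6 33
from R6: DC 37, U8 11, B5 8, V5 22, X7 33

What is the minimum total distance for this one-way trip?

There are 5! = 120 possible orderings.
DC - U8 - B5 - V5 - X7 - R6: 27+4+14+21+33 = 99
DC - U8 - B5 - V5 - R6 - X7: 27+4+14+22+33 = 100
DC - U8 - B5 - X7 - V5 - R6: 27+4+27+21+22 = 101
DC - U8 - B5 - X7 - R6 - V5: 27+4+27+33+22 = 113
DC - U8 - B5 - R6 - V5 - X7: 27+4+8+22+21 = 82
DC - U8 - B5 - R6 - X7 - V5: 27+4+8+33+21 = 93
DC - U8 - V5 - B5 - X7 - R6: 27+18+14+27+33 = 119
DC - U8 - V5 - B5 - R6 - X7: 27+18+14+8+33 = 100
DC - U8 - V5 - X7 - B5 - R6: 27+18+21+27+8 = 101
DC - U8 - V5 - X7 - R6 - B5: 27+18+21+33+8 = 107
DC - U8 - V5 - R6 - B5 - X7: 27+18+22+8+27 = 102
DC - U8 - V5 - R6 - X7 - B5: 27+18+22+33+27 = 127
DC - U8 - X7 - B5 - V5 - R6: 27+23+27+14+22 = 113
DC - U8 - X7 - B5 - R6 - V5: 27+23+27+8+22 = 107
… (106 more)
DC - X7 - V5 - B5 - U8 - R6: 4+21+14+4+11 = 54  ← best
The minimum is 54.
One shortest path: DC → X7 → V5 → B5 → U8 → R6.

54 miles — the minimum one-way total.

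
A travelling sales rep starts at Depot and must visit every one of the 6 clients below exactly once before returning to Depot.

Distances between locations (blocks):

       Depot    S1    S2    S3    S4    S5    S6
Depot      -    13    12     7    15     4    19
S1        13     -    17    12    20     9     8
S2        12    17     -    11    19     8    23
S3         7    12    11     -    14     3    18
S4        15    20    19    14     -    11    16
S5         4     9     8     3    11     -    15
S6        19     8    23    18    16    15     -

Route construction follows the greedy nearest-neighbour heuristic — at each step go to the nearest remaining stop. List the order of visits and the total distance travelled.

Depot → [S5:4 / S3:7 / S2:12 / S1:13 / S4:15 / S6:19] → S5 (4)
S5 → [S3:3 / S2:8 / S1:9 / S4:11 / S6:15] → S3 (3)
S3 → [S2:11 / S1:12 / S4:14 / S6:18] → S2 (11)
S2 → [S1:17 / S4:19 / S6:23] → S1 (17)
S1 → [S6:8 / S4:20] → S6 (8)
S6 → [S4:16] → S4 (16)
Return S4→Depot: 15.
Total = 4 + 3 + 11 + 17 + 8 + 16 + 15 = 74.

Nearest-neighbour total = 74 blocks; route Depot → S5 → S3 → S2 → S1 → S6 → S4 → Depot.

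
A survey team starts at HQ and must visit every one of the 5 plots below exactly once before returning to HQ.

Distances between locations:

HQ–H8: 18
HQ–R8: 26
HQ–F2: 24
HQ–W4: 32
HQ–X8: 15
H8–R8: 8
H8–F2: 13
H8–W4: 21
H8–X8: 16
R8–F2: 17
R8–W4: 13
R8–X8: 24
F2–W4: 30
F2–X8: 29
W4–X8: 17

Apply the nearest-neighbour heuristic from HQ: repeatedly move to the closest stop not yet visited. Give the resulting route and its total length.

Total distance 106 via the nearest-neighbour route HQ → X8 → H8 → R8 → W4 → F2 → HQ.

HQ → [X8:15 / H8:18 / F2:24 / R8:26 / W4:32] → X8 (15)
X8 → [H8:16 / W4:17 / R8:24 / F2:29] → H8 (16)
H8 → [R8:8 / F2:13 / W4:21] → R8 (8)
R8 → [W4:13 / F2:17] → W4 (13)
W4 → [F2:30] → F2 (30)
Return F2→HQ: 24.
Total = 15 + 16 + 8 + 13 + 30 + 24 = 106.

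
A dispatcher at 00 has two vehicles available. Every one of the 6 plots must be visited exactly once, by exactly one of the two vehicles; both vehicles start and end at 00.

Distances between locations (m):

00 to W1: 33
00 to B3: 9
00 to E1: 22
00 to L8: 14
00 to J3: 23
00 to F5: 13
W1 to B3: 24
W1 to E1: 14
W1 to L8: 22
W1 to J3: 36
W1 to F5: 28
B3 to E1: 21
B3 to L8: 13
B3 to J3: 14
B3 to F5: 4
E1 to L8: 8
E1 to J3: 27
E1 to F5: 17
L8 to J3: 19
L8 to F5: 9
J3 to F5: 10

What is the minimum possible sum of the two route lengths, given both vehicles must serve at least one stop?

Check every non-empty split of the stops between the two vehicles; for each half take its own optimal tour:
  {W1} + {B3, E1, L8, J3, F5}: 66 + 72 = 138
  {B3} + {W1, E1, L8, J3, F5}: 18 + 95 = 113
  {W1, B3} + {E1, L8, J3, F5}: 66 + 72 = 138
  {E1} + {W1, B3, L8, J3, F5}: 44 + 95 = 139
  {W1, E1} + {B3, L8, J3, F5}: 69 + 56 = 125
  {B3, E1} + {W1, L8, J3, F5}: 52 + 95 = 147
  … (31 splits in total)
Best: vehicle 1 00 → B3 → 00 = 18; vehicle 2 00 → L8 → E1 → W1 → J3 → F5 → 00 = 95; combined 113.

113 m — the smallest possible combined total.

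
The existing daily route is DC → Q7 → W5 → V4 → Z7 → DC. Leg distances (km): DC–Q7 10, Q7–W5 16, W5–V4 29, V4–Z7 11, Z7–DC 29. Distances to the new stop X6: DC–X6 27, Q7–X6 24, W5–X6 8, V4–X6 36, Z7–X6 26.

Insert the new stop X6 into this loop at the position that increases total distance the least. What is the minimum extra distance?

Minimum extra distance: 15 km, inserting X6 between W5 and V4.

Insertion cost between consecutive stops i–j is d(i,X6) + d(X6,j) − d(i,j):
  between DC and Q7: 27 + 24 − 10 = 41
  between Q7 and W5: 24 + 8 − 16 = 16
  between W5 and V4: 8 + 36 − 29 = 15
  between V4 and Z7: 36 + 26 − 11 = 51
  between Z7 and DC: 26 + 27 − 29 = 24
Cheapest insertion is between W5 and V4, adding 15.
New total = 95 + 15 = 110.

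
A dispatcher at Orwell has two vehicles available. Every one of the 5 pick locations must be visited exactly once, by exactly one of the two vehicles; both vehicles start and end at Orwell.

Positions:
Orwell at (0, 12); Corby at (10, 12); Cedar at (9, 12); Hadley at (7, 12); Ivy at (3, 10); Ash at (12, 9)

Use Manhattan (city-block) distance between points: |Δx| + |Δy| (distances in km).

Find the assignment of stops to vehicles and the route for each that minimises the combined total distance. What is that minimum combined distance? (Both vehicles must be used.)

Minimum combined distance: 40 km.

There are 2^4 − 1 = 15 ways to divide the 5 stops into two non-empty groups. For each, the best each vehicle can do is its own shortest tour through its group:
  {Corby} + {Cedar, Hadley, Ivy, Ash}: 20 + 30 = 50
  {Cedar} + {Corby, Hadley, Ivy, Ash}: 18 + 30 = 48
  {Corby, Cedar} + {Hadley, Ivy, Ash}: 20 + 30 = 50
  {Hadley} + {Corby, Cedar, Ivy, Ash}: 14 + 30 = 44
  {Corby, Hadley} + {Cedar, Ivy, Ash}: 20 + 30 = 50
  {Cedar, Hadley} + {Corby, Ivy, Ash}: 18 + 30 = 48
  … (15 splits in total)
  {Ivy} + {Corby, Cedar, Hadley, Ash}: 10 + 30 = 40  ← best
Best: vehicle 1 Orwell → Ivy → Orwell = 10; vehicle 2 Orwell → Corby → Ash → Cedar → Hadley → Orwell = 30; combined 40.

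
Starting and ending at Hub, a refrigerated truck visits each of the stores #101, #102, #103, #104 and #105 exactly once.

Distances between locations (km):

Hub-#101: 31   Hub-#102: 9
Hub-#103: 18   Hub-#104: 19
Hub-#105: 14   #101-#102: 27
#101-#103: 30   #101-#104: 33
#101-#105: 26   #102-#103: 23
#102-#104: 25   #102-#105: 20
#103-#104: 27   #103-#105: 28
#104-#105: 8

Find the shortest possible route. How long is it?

There are 60 distinct closed tours to check (reversals are equivalent).
Hub - #101 - #102 - #103 - #104 - #105 - Hub: 31+27+23+27+8+14 = 130
Hub - #101 - #102 - #103 - #105 - #104 - Hub: 31+27+23+28+8+19 = 136
Hub - #101 - #102 - #104 - #103 - #105 - Hub: 31+27+25+27+28+14 = 152
Hub - #101 - #102 - #104 - #105 - #103 - Hub: 31+27+25+8+28+18 = 137
Hub - #101 - #102 - #105 - #103 - #104 - Hub: 31+27+20+28+27+19 = 152
Hub - #101 - #102 - #105 - #104 - #103 - Hub: 31+27+20+8+27+18 = 131
Hub - #101 - #103 - #102 - #104 - #105 - Hub: 31+30+23+25+8+14 = 131
Hub - #101 - #103 - #102 - #105 - #104 - Hub: 31+30+23+20+8+19 = 131
Hub - #101 - #103 - #104 - #102 - #105 - Hub: 31+30+27+25+20+14 = 147
Hub - #101 - #103 - #104 - #105 - #102 - Hub: 31+30+27+8+20+9 = 125
Hub - #101 - #103 - #105 - #102 - #104 - Hub: 31+30+28+20+25+19 = 153
Hub - #101 - #103 - #105 - #104 - #102 - Hub: 31+30+28+8+25+9 = 131
Hub - #101 - #104 - #102 - #103 - #105 - Hub: 31+33+25+23+28+14 = 154
Hub - #101 - #104 - #102 - #105 - #103 - Hub: 31+33+25+20+28+18 = 155
… (46 more)
Hub - #102 - #101 - #103 - #104 - #105 - Hub: 9+27+30+27+8+14 = 115  ← best
The minimum is 115.
One optimal route: Hub → #102 → #101 → #103 → #104 → #105 → Hub (or its reverse).

Shortest round trip = 115 km.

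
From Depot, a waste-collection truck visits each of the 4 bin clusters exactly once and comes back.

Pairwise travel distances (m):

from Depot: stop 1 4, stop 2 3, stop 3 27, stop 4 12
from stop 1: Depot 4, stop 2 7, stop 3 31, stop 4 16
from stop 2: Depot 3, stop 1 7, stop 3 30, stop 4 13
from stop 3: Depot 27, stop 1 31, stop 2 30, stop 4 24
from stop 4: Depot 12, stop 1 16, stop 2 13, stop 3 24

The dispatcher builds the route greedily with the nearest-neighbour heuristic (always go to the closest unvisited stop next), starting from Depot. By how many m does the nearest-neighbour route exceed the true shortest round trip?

2 m longer than the optimal tour.

Depot: stop 2=3, stop 1=4, stop 4=12, stop 3=27 ⇒ stop 2
stop 2: stop 1=7, stop 4=13, stop 3=30 ⇒ stop 1
stop 1: stop 4=16, stop 3=31 ⇒ stop 4
stop 4: stop 3=24 ⇒ stop 3
NN route Depot → stop 2 → stop 1 → stop 4 → stop 3 → Depot costs 77.
Optimal: Depot → stop 1 → stop 2 → stop 4 → stop 3 → Depot costs 75 (by enumerating all 12 distinct tours).
Excess = 77 − 75 = 2.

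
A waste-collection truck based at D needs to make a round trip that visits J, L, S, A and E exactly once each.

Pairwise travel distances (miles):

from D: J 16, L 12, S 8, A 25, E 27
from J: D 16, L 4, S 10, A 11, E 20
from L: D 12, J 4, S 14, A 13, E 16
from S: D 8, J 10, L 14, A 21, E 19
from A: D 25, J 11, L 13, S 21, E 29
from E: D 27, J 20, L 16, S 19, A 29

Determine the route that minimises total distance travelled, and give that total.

D→J→L→S→A→E→D: 16+4+14+21+29+27 = 111
D→J→L→S→E→A→D: 16+4+14+19+29+25 = 107
D→J→L→A→S→E→D: 16+4+13+21+19+27 = 100
D→J→L→A→E→S→D: 16+4+13+29+19+8 = 89
D→J→L→E→S→A→D: 16+4+16+19+21+25 = 101
D→J→L→E→A→S→D: 16+4+16+29+21+8 = 94
D→J→S→L→A→E→D: 16+10+14+13+29+27 = 109
D→J→S→L→E→A→D: 16+10+14+16+29+25 = 110
D→J→S→A→L→E→D: 16+10+21+13+16+27 = 103
D→J→S→A→E→L→D: 16+10+21+29+16+12 = 104
D→J→S→E→L→A→D: 16+10+19+16+13+25 = 99
D→J→S→E→A→L→D: 16+10+19+29+13+12 = 99
D→J→A→L→S→E→D: 16+11+13+14+19+27 = 100
D→J→A→L→E→S→D: 16+11+13+16+19+8 = 83
… (46 more)
The minimum is 83.
One optimal route: D → J → A → L → E → S → D (or its reverse).

83 miles — the shortest possible round trip.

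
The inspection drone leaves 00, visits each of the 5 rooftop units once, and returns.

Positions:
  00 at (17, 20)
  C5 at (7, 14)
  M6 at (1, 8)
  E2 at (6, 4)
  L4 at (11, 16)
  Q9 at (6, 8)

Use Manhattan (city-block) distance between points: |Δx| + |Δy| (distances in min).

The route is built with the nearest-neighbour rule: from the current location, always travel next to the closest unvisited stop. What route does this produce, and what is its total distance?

Total distance 64 min via the nearest-neighbour route 00 → L4 → C5 → Q9 → E2 → M6 → 00.

At 00 the remaining stops are L4 10, C5 16, Q9 23, E2 27, M6 28; go to L4.
At L4 the remaining stops are C5 6, Q9 13, E2 17, M6 18; go to C5.
At C5 the remaining stops are Q9 7, E2 11, M6 12; go to Q9.
At Q9 the remaining stops are E2 4, M6 5; go to E2.
At E2 the remaining stops are M6 9; go to M6.
Return M6→00: 28.
Total = 10 + 6 + 7 + 4 + 9 + 28 = 64.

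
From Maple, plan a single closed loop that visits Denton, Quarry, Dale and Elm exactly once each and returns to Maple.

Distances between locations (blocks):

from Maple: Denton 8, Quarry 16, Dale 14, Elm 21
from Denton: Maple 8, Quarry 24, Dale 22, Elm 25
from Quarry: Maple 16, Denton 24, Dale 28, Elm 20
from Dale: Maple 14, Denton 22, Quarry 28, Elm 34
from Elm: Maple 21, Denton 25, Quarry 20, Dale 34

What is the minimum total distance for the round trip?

With 4 stops there are 4!/2 = 12 distinct round trips (a route and its reverse cost the same).
Maple → Denton → Quarry → Dale → Elm → Maple: 8+24+28+34+21 = 115
Maple → Denton → Quarry → Elm → Dale → Maple: 8+24+20+34+14 = 100
Maple → Denton → Dale → Quarry → Elm → Maple: 8+22+28+20+21 = 99
Maple → Denton → Dale → Elm → Quarry → Maple: 8+22+34+20+16 = 100
Maple → Denton → Elm → Quarry → Dale → Maple: 8+25+20+28+14 = 95
Maple → Denton → Elm → Dale → Quarry → Maple: 8+25+34+28+16 = 111
Maple → Quarry → Denton → Dale → Elm → Maple: 16+24+22+34+21 = 117
Maple → Quarry → Denton → Elm → Dale → Maple: 16+24+25+34+14 = 113
Maple → Quarry → Dale → Denton → Elm → Maple: 16+28+22+25+21 = 112
Maple → Quarry → Elm → Denton → Dale → Maple: 16+20+25+22+14 = 97
Maple → Dale → Denton → Quarry → Elm → Maple: 14+22+24+20+21 = 101
Maple → Dale → Quarry → Denton → Elm → Maple: 14+28+24+25+21 = 112
The minimum is 95.
One optimal route: Maple → Denton → Elm → Quarry → Dale → Maple (or its reverse).

95 blocks — the shortest possible round trip.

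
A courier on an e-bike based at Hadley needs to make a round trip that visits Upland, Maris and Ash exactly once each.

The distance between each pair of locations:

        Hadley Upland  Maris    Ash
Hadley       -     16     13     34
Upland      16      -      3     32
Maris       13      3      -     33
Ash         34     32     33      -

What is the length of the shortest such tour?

Shortest round trip = 82.

There are 3 distinct closed tours to check (reversals are equivalent).
Hadley → Upland → Maris → Ash → Hadley: 16+3+33+34 = 86
Hadley → Upland → Ash → Maris → Hadley: 16+32+33+13 = 94
Hadley → Maris → Upland → Ash → Hadley: 13+3+32+34 = 82
The minimum is 82.
One optimal route: Hadley → Maris → Upland → Ash → Hadley (or its reverse).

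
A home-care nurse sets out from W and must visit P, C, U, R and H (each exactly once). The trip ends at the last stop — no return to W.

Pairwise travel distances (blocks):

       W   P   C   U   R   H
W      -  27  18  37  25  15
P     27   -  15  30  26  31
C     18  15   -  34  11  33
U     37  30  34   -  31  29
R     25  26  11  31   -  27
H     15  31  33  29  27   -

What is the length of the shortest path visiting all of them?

There are 5! = 120 possible orderings.
W - P - C - U - R - H: 27+15+34+31+27 = 134
W - P - C - U - H - R: 27+15+34+29+27 = 132
W - P - C - R - U - H: 27+15+11+31+29 = 113
W - P - C - R - H - U: 27+15+11+27+29 = 109
W - P - C - H - U - R: 27+15+33+29+31 = 135
W - P - C - H - R - U: 27+15+33+27+31 = 133
W - P - U - C - R - H: 27+30+34+11+27 = 129
W - P - U - C - H - R: 27+30+34+33+27 = 151
W - P - U - R - C - H: 27+30+31+11+33 = 132
W - P - U - R - H - C: 27+30+31+27+33 = 148
W - P - U - H - C - R: 27+30+29+33+11 = 130
W - P - U - H - R - C: 27+30+29+27+11 = 124
W - P - R - C - U - H: 27+26+11+34+29 = 127
W - P - R - C - H - U: 27+26+11+33+29 = 126
… (106 more)
W - H - R - C - P - U: 15+27+11+15+30 = 98  ← best
The minimum is 98.
One shortest path: W → H → R → C → P → U.

98 blocks — the minimum one-way total.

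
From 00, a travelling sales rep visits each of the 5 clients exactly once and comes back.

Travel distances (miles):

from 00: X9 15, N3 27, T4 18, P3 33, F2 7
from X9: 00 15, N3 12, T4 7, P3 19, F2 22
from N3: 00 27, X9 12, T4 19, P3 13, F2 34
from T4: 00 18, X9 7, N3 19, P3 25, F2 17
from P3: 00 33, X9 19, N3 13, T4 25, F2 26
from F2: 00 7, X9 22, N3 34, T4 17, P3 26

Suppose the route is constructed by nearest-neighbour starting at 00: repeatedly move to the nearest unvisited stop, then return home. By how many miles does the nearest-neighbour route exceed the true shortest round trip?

00: F2=7, X9=15, T4=18, N3=27, P3=33 ⇒ F2
F2: T4=17, X9=22, P3=26, N3=34 ⇒ T4
T4: X9=7, N3=19, P3=25 ⇒ X9
X9: N3=12, P3=19 ⇒ N3
N3: P3=13 ⇒ P3
NN route 00 → F2 → T4 → X9 → N3 → P3 → 00 costs 89.
Optimal: 00 → T4 → X9 → N3 → P3 → F2 → 00 costs 83 (by enumerating all 60 distinct tours).
Excess = 89 − 83 = 6.

6 miles longer than the optimal tour.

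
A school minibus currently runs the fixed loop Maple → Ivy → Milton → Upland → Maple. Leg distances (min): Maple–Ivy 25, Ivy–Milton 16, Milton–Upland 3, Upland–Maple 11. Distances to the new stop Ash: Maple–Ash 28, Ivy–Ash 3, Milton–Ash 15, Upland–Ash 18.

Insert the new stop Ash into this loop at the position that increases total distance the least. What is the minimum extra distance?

Insertion cost between consecutive stops i–j is d(i,Ash) + d(Ash,j) − d(i,j):
  between Maple and Ivy: 28 + 3 − 25 = 6
  between Ivy and Milton: 3 + 15 − 16 = 2
  between Milton and Upland: 15 + 18 − 3 = 30
  between Upland and Maple: 18 + 28 − 11 = 35
Cheapest insertion is between Ivy and Milton, adding 2.
New total = 55 + 2 = 57.

+2 min — insert Ash between Ivy and Milton.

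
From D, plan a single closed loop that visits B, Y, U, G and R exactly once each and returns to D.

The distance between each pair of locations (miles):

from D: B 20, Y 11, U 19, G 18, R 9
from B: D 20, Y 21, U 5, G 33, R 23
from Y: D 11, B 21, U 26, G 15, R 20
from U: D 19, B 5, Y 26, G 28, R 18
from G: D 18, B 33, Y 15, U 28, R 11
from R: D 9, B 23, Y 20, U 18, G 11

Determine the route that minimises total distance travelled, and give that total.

Shortest round trip = 80 miles.

There are 60 distinct closed tours to check (reversals are equivalent).
D → B → Y → U → G → R → D: 20+21+26+28+11+9 = 115
D → B → Y → U → R → G → D: 20+21+26+18+11+18 = 114
D → B → Y → G → U → R → D: 20+21+15+28+18+9 = 111
D → B → Y → G → R → U → D: 20+21+15+11+18+19 = 104
D → B → Y → R → U → G → D: 20+21+20+18+28+18 = 125
D → B → Y → R → G → U → D: 20+21+20+11+28+19 = 119
D → B → U → Y → G → R → D: 20+5+26+15+11+9 = 86
D → B → U → Y → R → G → D: 20+5+26+20+11+18 = 100
D → B → U → G → Y → R → D: 20+5+28+15+20+9 = 97
D → B → U → G → R → Y → D: 20+5+28+11+20+11 = 95
D → B → U → R → Y → G → D: 20+5+18+20+15+18 = 96
D → B → U → R → G → Y → D: 20+5+18+11+15+11 = 80
D → B → G → Y → U → R → D: 20+33+15+26+18+9 = 121
D → B → G → Y → R → U → D: 20+33+15+20+18+19 = 125
… (46 more)
The minimum is 80.
One optimal route: D → B → U → R → G → Y → D (or its reverse).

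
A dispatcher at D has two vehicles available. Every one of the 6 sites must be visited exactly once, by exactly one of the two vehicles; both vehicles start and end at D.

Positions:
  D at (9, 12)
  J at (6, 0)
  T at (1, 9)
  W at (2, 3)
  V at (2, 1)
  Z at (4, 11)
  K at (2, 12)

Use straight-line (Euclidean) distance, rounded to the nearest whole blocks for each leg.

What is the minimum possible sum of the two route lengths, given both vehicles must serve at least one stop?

Check every non-empty split of the stops between the two vehicles; for each half take its own optimal tour:
  {J} + {T, W, V, Z, K}: 24 + 31 = 55
  {T} + {J, W, V, Z, K}: 18 + 34 = 52
  {J, T} + {W, V, Z, K}: 31 + 31 = 62
  {W} + {J, T, V, Z, K}: 22 + 34 = 56
  {J, W} + {T, V, Z, K}: 28 + 31 = 59
  {T, W} + {J, V, Z, K}: 26 + 34 = 60
  … (31 splits in total)
  {Z} + {J, T, W, V, K}: 10 + 34 = 44  ← best
Best: vehicle 1 D → Z → D = 10; vehicle 2 D → J → V → W → T → K → D = 34; combined 44.

Minimum combined distance: 44 blocks.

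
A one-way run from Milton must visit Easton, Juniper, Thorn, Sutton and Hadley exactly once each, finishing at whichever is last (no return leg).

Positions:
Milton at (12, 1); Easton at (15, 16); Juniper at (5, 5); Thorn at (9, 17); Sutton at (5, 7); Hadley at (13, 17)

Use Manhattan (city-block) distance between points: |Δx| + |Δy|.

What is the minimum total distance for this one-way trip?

There are 5! = 120 possible orderings.
Milton→Easton→Juniper→Thorn→Sutton→Hadley: 18+21+16+14+18 = 87
Milton→Easton→Juniper→Thorn→Hadley→Sutton: 18+21+16+4+18 = 77
Milton→Easton→Juniper→Sutton→Thorn→Hadley: 18+21+2+14+4 = 59
Milton→Easton→Juniper→Sutton→Hadley→Thorn: 18+21+2+18+4 = 63
Milton→Easton→Juniper→Hadley→Thorn→Sutton: 18+21+20+4+14 = 77
Milton→Easton→Juniper→Hadley→Sutton→Thorn: 18+21+20+18+14 = 91
Milton→Easton→Thorn→Juniper→Sutton→Hadley: 18+7+16+2+18 = 61
Milton→Easton→Thorn→Juniper→Hadley→Sutton: 18+7+16+20+18 = 79
Milton→Easton→Thorn→Sutton→Juniper→Hadley: 18+7+14+2+20 = 61
Milton→Easton→Thorn→Sutton→Hadley→Juniper: 18+7+14+18+20 = 77
Milton→Easton→Thorn→Hadley→Juniper→Sutton: 18+7+4+20+2 = 51
Milton→Easton→Thorn→Hadley→Sutton→Juniper: 18+7+4+18+2 = 49
Milton→Easton→Sutton→Juniper→Thorn→Hadley: 18+19+2+16+4 = 59
Milton→Easton→Sutton→Juniper→Hadley→Thorn: 18+19+2+20+4 = 63
… (106 more)
Milton→Juniper→Sutton→Thorn→Hadley→Easton: 11+2+14+4+3 = 34  ← best
The minimum is 34.
One shortest path: Milton → Juniper → Sutton → Thorn → Hadley → Easton.

Minimum one-way distance = 34.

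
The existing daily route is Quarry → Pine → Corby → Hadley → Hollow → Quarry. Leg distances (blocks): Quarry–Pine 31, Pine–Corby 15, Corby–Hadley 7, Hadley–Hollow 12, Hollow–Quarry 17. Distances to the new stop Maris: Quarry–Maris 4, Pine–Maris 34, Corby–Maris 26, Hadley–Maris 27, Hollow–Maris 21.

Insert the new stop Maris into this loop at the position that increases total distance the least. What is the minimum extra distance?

Minimum extra distance: 7 blocks, inserting Maris between Quarry and Pine.

Insertion cost between consecutive stops i–j is d(i,Maris) + d(Maris,j) − d(i,j):
  between Quarry and Pine: 4 + 34 − 31 = 7
  between Pine and Corby: 34 + 26 − 15 = 45
  between Corby and Hadley: 26 + 27 − 7 = 46
  between Hadley and Hollow: 27 + 21 − 12 = 36
  between Hollow and Quarry: 21 + 4 − 17 = 8
Cheapest insertion is between Quarry and Pine, adding 7.
New total = 82 + 7 = 89.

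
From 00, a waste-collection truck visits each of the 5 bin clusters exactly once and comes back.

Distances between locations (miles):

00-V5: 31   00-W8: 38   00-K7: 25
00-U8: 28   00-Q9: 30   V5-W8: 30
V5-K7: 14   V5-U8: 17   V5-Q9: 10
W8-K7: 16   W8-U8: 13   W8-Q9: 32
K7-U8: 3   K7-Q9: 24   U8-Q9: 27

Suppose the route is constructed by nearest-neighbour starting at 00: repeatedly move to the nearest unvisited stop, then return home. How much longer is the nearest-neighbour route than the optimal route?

3 miles longer than the optimal tour.

From 00: K7=25, U8=28, Q9=30, V5=31, W8=38 → choose K7 (25).
From K7: U8=3, V5=14, W8=16, Q9=24 → choose U8 (3).
From U8: W8=13, V5=17, Q9=27 → choose W8 (13).
From W8: V5=30, Q9=32 → choose V5 (30).
From V5: Q9=10 → choose Q9 (10).
NN route 00 → K7 → U8 → W8 → V5 → Q9 → 00 costs 111.
Optimal: 00 → W8 → U8 → K7 → V5 → Q9 → 00 costs 108 (by enumerating all 60 distinct tours).
Excess = 111 − 108 = 3.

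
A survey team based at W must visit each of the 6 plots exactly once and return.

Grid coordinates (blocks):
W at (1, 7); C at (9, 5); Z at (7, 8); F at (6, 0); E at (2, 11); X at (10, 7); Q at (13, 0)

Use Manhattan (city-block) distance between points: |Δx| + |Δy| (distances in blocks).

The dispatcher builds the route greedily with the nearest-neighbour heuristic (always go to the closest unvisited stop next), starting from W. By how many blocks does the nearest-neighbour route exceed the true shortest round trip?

W: E=5, Z=7, X=9, C=10, F=12, Q=19 ⇒ E
E: Z=8, X=12, C=13, F=15, Q=22 ⇒ Z
Z: X=4, C=5, F=9, Q=14 ⇒ X
X: C=3, Q=10, F=11 ⇒ C
C: F=8, Q=9 ⇒ F
F: Q=7 ⇒ Q
NN route W → E → Z → X → C → F → Q → W costs 54.
Optimal: W → F → Q → C → X → Z → E → W costs 48 (by enumerating all 360 distinct tours).
Excess = 54 − 48 = 6.

The nearest-neighbour route is 6 blocks longer than optimal.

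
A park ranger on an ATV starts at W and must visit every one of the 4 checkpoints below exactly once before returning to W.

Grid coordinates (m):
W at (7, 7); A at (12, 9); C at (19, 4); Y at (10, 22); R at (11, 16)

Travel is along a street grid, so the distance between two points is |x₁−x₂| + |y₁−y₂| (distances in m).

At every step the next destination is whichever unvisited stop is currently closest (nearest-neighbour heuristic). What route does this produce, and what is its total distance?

Nearest-neighbour total = 64 m; route W → A → R → Y → C → W.

W → [A:7 / R:13 / C:15 / Y:18] → A (7)
A → [R:8 / C:12 / Y:15] → R (8)
R → [Y:7 / C:20] → Y (7)
Y → [C:27] → C (27)
Return C→W: 15.
Total = 7 + 8 + 7 + 27 + 15 = 64.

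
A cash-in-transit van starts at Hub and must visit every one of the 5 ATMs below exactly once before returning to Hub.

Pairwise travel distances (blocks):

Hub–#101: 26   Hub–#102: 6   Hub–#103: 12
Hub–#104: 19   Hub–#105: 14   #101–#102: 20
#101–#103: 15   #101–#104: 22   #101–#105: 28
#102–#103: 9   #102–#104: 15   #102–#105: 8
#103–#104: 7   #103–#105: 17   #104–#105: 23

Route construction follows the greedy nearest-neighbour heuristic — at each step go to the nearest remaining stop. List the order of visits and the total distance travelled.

Total distance 86 blocks via the nearest-neighbour route Hub → #102 → #105 → #103 → #104 → #101 → Hub.

Hub → [#102:6 / #103:12 / #105:14 / #104:19 / #101:26] → #102 (6)
#102 → [#105:8 / #103:9 / #104:15 / #101:20] → #105 (8)
#105 → [#103:17 / #104:23 / #101:28] → #103 (17)
#103 → [#104:7 / #101:15] → #104 (7)
#104 → [#101:22] → #101 (22)
Return #101→Hub: 26.
Total = 6 + 8 + 17 + 7 + 22 + 26 = 86.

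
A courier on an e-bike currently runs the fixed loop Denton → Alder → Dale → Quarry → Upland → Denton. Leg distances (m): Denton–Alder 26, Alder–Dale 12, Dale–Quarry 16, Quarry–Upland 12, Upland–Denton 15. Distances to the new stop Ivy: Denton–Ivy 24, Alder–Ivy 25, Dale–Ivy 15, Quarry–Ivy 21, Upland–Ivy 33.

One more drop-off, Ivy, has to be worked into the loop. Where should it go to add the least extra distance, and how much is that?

Insertion cost between consecutive stops i–j is d(i,Ivy) + d(Ivy,j) − d(i,j):
  between Denton and Alder: 24 + 25 − 26 = 23
  between Alder and Dale: 25 + 15 − 12 = 28
  between Dale and Quarry: 15 + 21 − 16 = 20
  between Quarry and Upland: 21 + 33 − 12 = 42
  between Upland and Denton: 33 + 24 − 15 = 42
Cheapest insertion is between Dale and Quarry, adding 20.
New total = 81 + 20 = 101.

Minimum extra distance: 20 m, inserting Ivy between Dale and Quarry.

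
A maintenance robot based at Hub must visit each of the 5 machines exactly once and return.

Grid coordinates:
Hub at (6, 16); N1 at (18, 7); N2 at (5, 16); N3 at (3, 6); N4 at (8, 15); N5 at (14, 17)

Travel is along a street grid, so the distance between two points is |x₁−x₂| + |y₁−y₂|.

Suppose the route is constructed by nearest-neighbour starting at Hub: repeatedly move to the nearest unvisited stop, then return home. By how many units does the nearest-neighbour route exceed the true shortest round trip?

2 longer than the optimal tour.

Hub: N2=1, N4=3, N5=9, N3=13, N1=21 ⇒ N2
N2: N4=4, N5=10, N3=12, N1=22 ⇒ N4
N4: N5=8, N3=14, N1=18 ⇒ N5
N5: N1=14, N3=22 ⇒ N1
N1: N3=16 ⇒ N3
NN route Hub → N2 → N4 → N5 → N1 → N3 → Hub costs 56.
Optimal: Hub → N2 → N3 → N1 → N5 → N4 → Hub costs 54 (by enumerating all 60 distinct tours).
Excess = 56 − 54 = 2.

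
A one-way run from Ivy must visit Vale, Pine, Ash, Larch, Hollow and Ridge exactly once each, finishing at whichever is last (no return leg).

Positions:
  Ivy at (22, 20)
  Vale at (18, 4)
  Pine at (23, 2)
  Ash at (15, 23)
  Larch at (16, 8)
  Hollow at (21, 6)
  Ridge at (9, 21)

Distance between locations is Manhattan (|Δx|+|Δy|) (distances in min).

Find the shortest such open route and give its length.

There are 6! = 720 possible orderings.
Ivy→Vale→Pine→Ash→Larch→Hollow→Ridge: 20+7+29+16+7+27 = 106
Ivy→Vale→Pine→Ash→Larch→Ridge→Hollow: 20+7+29+16+20+27 = 119
Ivy→Vale→Pine→Ash→Hollow→Larch→Ridge: 20+7+29+23+7+20 = 106
Ivy→Vale→Pine→Ash→Hollow→Ridge→Larch: 20+7+29+23+27+20 = 126
Ivy→Vale→Pine→Ash→Ridge→Larch→Hollow: 20+7+29+8+20+7 = 91
Ivy→Vale→Pine→Ash→Ridge→Hollow→Larch: 20+7+29+8+27+7 = 98
Ivy→Vale→Pine→Larch→Ash→Hollow→Ridge: 20+7+13+16+23+27 = 106
Ivy→Vale→Pine→Larch→Ash→Ridge→Hollow: 20+7+13+16+8+27 = 91
… (712 more)
Ivy→Ash→Ridge→Larch→Vale→Hollow→Pine: 10+8+20+6+5+6 = 55  ← best
The minimum is 55.
One shortest path: Ivy → Ash → Ridge → Larch → Vale → Hollow → Pine.

55 min — the minimum one-way total.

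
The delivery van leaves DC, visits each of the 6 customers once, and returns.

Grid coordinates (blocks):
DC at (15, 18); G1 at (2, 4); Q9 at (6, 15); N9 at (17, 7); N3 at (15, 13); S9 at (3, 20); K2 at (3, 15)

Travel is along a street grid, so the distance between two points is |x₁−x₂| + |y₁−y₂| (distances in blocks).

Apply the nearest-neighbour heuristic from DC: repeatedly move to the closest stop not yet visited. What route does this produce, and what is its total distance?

68 blocks along DC → N3 → N9 → G1 → K2 → Q9 → S9 → DC.

At DC the remaining stops are N3 5, Q9 12, N9 13, S9 14, K2 15, G1 27; go to N3.
At N3 the remaining stops are N9 8, Q9 11, K2 14, S9 19, G1 22; go to N9.
At N9 the remaining stops are G1 18, Q9 19, K2 22, S9 27; go to G1.
At G1 the remaining stops are K2 12, Q9 15, S9 17; go to K2.
At K2 the remaining stops are Q9 3, S9 5; go to Q9.
At Q9 the remaining stops are S9 8; go to S9.
Return S9→DC: 14.
Total = 5 + 8 + 18 + 12 + 3 + 8 + 14 = 68.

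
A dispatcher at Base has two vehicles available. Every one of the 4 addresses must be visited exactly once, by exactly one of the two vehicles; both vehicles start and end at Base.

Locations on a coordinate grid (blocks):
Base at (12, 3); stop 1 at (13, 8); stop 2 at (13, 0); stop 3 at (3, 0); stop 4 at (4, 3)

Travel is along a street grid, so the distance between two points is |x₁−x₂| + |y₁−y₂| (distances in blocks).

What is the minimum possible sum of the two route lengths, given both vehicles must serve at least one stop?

There are 2^3 − 1 = 7 ways to divide the 4 stops into two non-empty groups. For each, the best each vehicle can do is its own shortest tour through its group:
  {stop 1} + {stop 2, stop 3, stop 4}: 12 + 26 = 38
  {stop 2} + {stop 1, stop 3, stop 4}: 8 + 36 = 44
  {stop 1, stop 2} + {stop 3, stop 4}: 18 + 24 = 42
  {stop 3} + {stop 1, stop 2, stop 4}: 24 + 34 = 58
  {stop 1, stop 3} + {stop 2, stop 4}: 36 + 24 = 60
  {stop 2, stop 3} + {stop 1, stop 4}: 26 + 28 = 54
  … (7 splits in total)
Best: vehicle 1 Base → stop 1 → Base = 12; vehicle 2 Base → stop 2 → stop 3 → stop 4 → Base = 26; combined 38.

38 blocks — the smallest possible combined total.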